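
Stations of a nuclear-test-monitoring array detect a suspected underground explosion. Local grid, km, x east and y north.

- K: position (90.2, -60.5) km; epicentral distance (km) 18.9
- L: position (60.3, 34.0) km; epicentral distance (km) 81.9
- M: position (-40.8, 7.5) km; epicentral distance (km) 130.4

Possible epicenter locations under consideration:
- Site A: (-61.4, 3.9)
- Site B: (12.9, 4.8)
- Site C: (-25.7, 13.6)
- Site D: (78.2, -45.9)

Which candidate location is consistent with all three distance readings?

For each candidate, compare |candidate − station| to the reported distance:
Site A: residuals K 145.8, L 43.5, M 109.5 → max 145.8 km
Site B: residuals K 82.3, L 26.2, M 76.6 → max 82.3 km
Site C: residuals K 118.7, L 6.5, M 114.1 → max 118.7 km
Site D: residuals K 0.0, L 0.0, M 0.0 → max 0.0 km
Only Site D has all residuals ≈ 0.

Site D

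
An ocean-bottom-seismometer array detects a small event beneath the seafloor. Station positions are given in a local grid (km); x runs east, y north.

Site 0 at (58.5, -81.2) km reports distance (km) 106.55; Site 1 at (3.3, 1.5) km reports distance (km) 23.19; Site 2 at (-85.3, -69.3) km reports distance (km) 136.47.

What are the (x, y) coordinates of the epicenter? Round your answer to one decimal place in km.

(19.6, 18.0)

Circle about each station: (x − 58.5)² + (y + 81.2)² = 106.55²; (x − 3.3)² + (y − 1.5)² = 23.19²; (x + 85.3)² + (y + 69.3)² = 136.47².
Subtracting the Site 0 equation from the Site 1 and Site 2 equations removes the quadratic terms:
-110.4 x + 165.4 y = 812.58
-287.6 x + 23.8 y = -5208.27
Solving the 2×2 system: x ≈ 19.6, y ≈ 18.0 km.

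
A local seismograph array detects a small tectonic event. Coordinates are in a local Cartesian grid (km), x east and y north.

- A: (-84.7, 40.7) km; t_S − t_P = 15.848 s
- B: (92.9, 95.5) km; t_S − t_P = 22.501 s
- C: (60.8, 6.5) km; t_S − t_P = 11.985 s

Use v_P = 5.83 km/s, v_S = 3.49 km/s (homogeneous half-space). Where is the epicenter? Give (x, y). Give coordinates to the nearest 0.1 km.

x ≈ -6.7 km, y ≈ -72.9 km

Distance from S−P lag: d = Δt · v_P v_S / (v_P − v_S) = Δt · (5.83·3.49)/(5.83−3.49) ≈ 8.6952·Δt.
So d_A = 137.80, d_B = 195.65, d_C = 104.21 km.
Circle about each station: (x + 84.7)² + (y − 40.7)² = 137.80²; (x − 92.9)² + (y − 95.5)² = 195.65²; (x − 60.8)² + (y − 6.5)² = 104.21².
Subtracting the A equation from the B and C equations removes the quadratic terms:
355.2 x + 109.6 y = -10370.00
291.0 x − 68.4 y = 3037.43
Solving the 2×2 system: x ≈ -6.7, y ≈ -72.9 km.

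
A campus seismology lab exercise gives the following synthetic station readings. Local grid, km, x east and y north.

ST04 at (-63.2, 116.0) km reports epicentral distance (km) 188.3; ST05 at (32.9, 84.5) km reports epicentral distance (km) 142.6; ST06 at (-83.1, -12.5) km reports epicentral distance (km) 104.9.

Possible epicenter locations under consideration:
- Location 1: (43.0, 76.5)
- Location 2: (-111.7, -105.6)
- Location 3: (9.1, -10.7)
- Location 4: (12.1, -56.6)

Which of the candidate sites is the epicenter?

Location 4

For each candidate, compare |candidate − station| to the reported distance:
Location 1: residuals ST04 75.0, ST05 129.7, ST06 49.4 → max 129.7 km
Location 2: residuals ST04 38.5, ST05 96.2, ST06 7.5 → max 96.2 km
Location 3: residuals ST04 42.4, ST05 44.5, ST06 12.7 → max 44.5 km
Location 4: residuals ST04 0.0, ST05 0.0, ST06 0.0 → max 0.0 km
Only Location 4 has all residuals ≈ 0.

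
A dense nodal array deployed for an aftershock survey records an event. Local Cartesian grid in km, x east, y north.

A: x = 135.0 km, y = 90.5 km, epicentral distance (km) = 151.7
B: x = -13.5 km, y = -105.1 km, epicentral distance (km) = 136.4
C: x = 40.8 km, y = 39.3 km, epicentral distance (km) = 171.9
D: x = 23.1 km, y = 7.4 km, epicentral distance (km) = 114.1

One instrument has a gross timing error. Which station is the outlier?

C

Solve using three stations at a time. Using A, B, D (subtract circle equations pairwise → linear system) gives (x, y) ≈ (115.3, -60.0).
Distances from that point to each station vs reported:
  A: calculated 151.8 vs reported 151.7 → residual 0.1 km
  B: calculated 136.5 vs reported 136.4 → residual 0.1 km
  C: calculated 124.1 vs reported 171.9 → residual 47.8 km
  D: calculated 114.2 vs reported 114.1 → residual 0.1 km
A, B, D are mutually consistent (residuals ≈ 0); C is off by 47.8 km.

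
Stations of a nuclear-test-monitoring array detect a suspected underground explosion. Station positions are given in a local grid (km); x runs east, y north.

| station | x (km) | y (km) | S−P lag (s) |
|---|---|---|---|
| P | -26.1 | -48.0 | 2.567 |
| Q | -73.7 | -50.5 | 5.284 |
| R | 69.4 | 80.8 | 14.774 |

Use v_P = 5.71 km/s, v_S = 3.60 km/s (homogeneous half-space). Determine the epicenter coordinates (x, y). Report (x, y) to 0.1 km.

x ≈ -30.0 km, y ≈ -23.3 km

Distance from S−P lag: d = Δt · v_P v_S / (v_P − v_S) = Δt · (5.71·3.60)/(5.71−3.60) ≈ 9.7422·Δt.
So d_P = 25.01, d_Q = 51.48, d_R = 143.93 km.
Circle about each station: (x + 26.1)² + (y + 48.0)² = 25.01²; (x + 73.7)² + (y + 50.5)² = 51.48²; (x − 69.4)² + (y − 80.8)² = 143.93².
Subtracting pairs of circle equations eliminates x²+y² and gives linear equations (the radical axes):
-95.2 x − 5.0 y = 2972.04
191.0 x + 257.6 y = -11730.55
Solving the 2×2 system: x ≈ -30.0, y ≈ -23.3 km.
Check against P (with the unrounded x, y): √((x + 26.1)²+(y + 48.0)²) = 25.01 ≈ 25.01 km. ✓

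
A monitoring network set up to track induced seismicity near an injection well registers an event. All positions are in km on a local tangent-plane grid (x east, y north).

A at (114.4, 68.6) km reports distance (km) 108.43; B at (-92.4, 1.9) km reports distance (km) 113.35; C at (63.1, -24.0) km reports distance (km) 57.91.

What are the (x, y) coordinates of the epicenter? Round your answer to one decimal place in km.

x ≈ 20.2 km, y ≈ 14.9 km

Circle about each station: (x − 114.4)² + (y − 68.6)² = 108.43²; (x + 92.4)² + (y − 1.9)² = 113.35²; (x − 63.1)² + (y + 24.0)² = 57.91².
Subtracting the A equation from the B and C equations removes the quadratic terms:
-413.6 x − 133.4 y = -10343.11
-102.6 x − 185.2 y = -4832.21
Solving the 2×2 system: x ≈ 20.2, y ≈ 14.9 km.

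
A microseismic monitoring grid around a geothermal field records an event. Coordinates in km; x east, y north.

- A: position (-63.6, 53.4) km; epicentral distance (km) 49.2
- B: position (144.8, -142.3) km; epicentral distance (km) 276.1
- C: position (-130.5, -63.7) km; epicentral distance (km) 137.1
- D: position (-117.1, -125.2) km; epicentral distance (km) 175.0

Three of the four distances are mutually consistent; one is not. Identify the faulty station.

Solve using three stations at a time. Using A, C, D (subtract circle equations pairwise → linear system) gives (x, y) ≈ (-24.5, 23.3).
Distances from that point to each station vs reported:
  A: calculated 49.3 vs reported 49.2 → residual 0.1 km
  B: calculated 236.9 vs reported 276.1 → residual 39.2 km
  C: calculated 137.1 vs reported 137.1 → residual 0.0 km
  D: calculated 175.0 vs reported 175.0 → residual 0.0 km
A, C, D are mutually consistent (residuals ≈ 0); B is off by 39.2 km.

B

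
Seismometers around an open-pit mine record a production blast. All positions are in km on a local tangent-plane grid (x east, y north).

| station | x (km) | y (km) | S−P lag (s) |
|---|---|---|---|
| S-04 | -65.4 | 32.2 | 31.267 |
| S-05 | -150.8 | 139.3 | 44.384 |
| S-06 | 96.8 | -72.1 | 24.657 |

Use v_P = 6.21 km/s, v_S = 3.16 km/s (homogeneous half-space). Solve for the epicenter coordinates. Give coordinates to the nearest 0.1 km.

Distance from S−P lag: d = Δt · v_P v_S / (v_P − v_S) = Δt · (6.21·3.16)/(6.21−3.16) ≈ 6.4340·Δt.
So d_S-04 = 201.17, d_S-05 = 285.57, d_S-06 = 158.64 km.
Circle about each station: (x + 65.4)² + (y − 32.2)² = 201.17²; (x + 150.8)² + (y − 139.3)² = 285.57²; (x − 96.8)² + (y + 72.1)² = 158.64².
Subtracting the S-04 equation from the S-05 and S-06 equations removes the quadratic terms:
-170.8 x + 214.2 y = -4249.73
324.4 x − 208.6 y = 24557.37
Solving the 2×2 system: x ≈ 129.2, y ≈ 83.2 km.

129.2 km east, 83.2 km north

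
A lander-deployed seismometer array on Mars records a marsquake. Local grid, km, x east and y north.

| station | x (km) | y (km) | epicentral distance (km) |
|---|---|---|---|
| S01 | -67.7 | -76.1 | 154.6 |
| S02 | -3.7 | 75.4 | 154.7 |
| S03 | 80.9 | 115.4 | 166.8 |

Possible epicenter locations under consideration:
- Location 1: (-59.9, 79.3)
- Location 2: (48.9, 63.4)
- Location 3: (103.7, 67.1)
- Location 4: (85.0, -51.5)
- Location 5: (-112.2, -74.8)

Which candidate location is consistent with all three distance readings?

For each candidate, compare |candidate − station| to the reported distance:
Location 1: residuals S01 1.0, S02 98.4, S03 21.4 → max 98.4 km
Location 2: residuals S01 27.2, S02 100.7, S03 105.7 → max 105.7 km
Location 3: residuals S01 68.7, S02 47.0, S03 113.4 → max 113.4 km
Location 4: residuals S01 0.1, S02 0.1, S03 0.2 → max 0.2 km
Location 5: residuals S01 110.1, S02 30.6, S03 104.2 → max 110.1 km
Only Location 4 has all residuals ≈ 0.

Location 4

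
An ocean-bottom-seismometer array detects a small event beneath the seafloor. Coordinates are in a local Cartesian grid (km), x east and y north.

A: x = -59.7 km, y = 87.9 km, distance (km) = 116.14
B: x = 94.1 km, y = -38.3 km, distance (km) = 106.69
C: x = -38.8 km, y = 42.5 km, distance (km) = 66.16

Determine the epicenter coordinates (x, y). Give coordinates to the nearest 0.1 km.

Circle about each station: (x + 59.7)² + (y − 87.9)² = 116.14²; (x − 94.1)² + (y + 38.3)² = 106.69²; (x + 38.8)² + (y − 42.5)² = 66.16².
Subtracting pairs of circle equations eliminates x²+y² and gives linear equations (the radical axes):
307.6 x − 252.4 y = 1136.94
41.8 x − 90.8 y = 1132.54
Solving the 2×2 system: x ≈ -10.5, y ≈ -17.3 km.

(-10.5, -17.3)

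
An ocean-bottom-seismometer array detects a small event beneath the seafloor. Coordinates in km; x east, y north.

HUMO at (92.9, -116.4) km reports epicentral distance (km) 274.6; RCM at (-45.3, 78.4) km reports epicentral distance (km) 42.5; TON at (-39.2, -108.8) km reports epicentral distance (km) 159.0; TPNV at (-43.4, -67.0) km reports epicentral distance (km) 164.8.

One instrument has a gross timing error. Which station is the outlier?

TON

Solve using three stations at a time. Using HUMO, RCM, TPNV (subtract circle equations pairwise → linear system) gives (x, y) ≈ (-85.5, 92.3).
Distances from that point to each station vs reported:
  HUMO: calculated 274.6 vs reported 274.6 → residual 0.0 km
  RCM: calculated 42.6 vs reported 42.5 → residual 0.1 km
  TON: calculated 206.4 vs reported 159.0 → residual 47.4 km
  TPNV: calculated 164.8 vs reported 164.8 → residual 0.0 km
HUMO, RCM, TPNV are mutually consistent (residuals ≈ 0); TON is off by 47.4 km.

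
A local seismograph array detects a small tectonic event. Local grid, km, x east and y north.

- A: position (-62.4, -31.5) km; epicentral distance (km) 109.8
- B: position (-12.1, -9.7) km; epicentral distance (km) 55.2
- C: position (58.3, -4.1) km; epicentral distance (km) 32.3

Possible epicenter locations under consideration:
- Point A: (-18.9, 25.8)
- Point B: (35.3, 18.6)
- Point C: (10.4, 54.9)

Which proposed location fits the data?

For each candidate, compare |candidate − station| to the reported distance:
Point A: residuals A 37.9, B 19.1, C 50.5 → max 50.5 km
Point B: residuals A 0.0, B 0.0, C 0.0 → max 0.0 km
Point C: residuals A 3.2, B 13.2, C 43.7 → max 43.7 km
Only Point B has all residuals ≈ 0.

Point B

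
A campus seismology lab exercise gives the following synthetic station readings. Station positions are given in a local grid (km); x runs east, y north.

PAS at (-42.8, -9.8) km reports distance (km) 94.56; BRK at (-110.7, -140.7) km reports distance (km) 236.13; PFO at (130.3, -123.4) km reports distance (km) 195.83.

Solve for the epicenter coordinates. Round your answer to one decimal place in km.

33.1 km east, 46.6 km north

Circle about each station: (x + 42.8)² + (y + 9.8)² = 94.56²; (x + 110.7)² + (y + 140.7)² = 236.13²; (x − 130.3)² + (y + 123.4)² = 195.83².
Subtracting pairs of circle equations eliminates x²+y² and gives linear equations (the radical axes):
-135.8 x − 261.8 y = -16692.68
346.2 x − 227.2 y = 869.97
Solving the 2×2 system: x ≈ 33.1, y ≈ 46.6 km.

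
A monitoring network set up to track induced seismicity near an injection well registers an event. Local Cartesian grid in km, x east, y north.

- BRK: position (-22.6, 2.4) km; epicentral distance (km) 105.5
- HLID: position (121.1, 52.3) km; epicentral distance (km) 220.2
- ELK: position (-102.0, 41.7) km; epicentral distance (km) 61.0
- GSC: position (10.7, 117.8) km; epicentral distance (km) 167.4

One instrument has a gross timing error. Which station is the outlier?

Solve using three stations at a time. Using HLID, ELK, GSC (subtract circle equations pairwise → linear system) gives (x, y) ≈ (-87.7, -17.6).
Distances from that point to each station vs reported:
  BRK: calculated 68.1 vs reported 105.5 → residual 37.4 km
  HLID: calculated 220.2 vs reported 220.2 → residual 0.0 km
  ELK: calculated 61.0 vs reported 61.0 → residual 0.0 km
  GSC: calculated 167.4 vs reported 167.4 → residual 0.0 km
HLID, ELK, GSC are mutually consistent (residuals ≈ 0); BRK is off by 37.4 km.

BRK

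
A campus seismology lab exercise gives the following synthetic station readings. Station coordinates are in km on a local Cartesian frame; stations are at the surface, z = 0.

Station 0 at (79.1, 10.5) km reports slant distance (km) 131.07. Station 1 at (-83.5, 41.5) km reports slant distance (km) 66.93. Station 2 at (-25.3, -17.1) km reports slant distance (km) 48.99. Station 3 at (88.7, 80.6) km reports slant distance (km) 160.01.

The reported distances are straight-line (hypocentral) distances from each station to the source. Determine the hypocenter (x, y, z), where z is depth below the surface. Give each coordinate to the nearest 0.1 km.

Each station gives a sphere (x−x_i)² + (y−y_i)² + z² = d_i² (stations at z=0).
Subtracting the Station 0 sphere from Station 1 and Station 2: z² cancels, leaving linear equations in x and y:
-325.2 x + 62.0 y = 15027.16
-208.8 x − 55.2 y = 9344.76
Solving: x ≈ -45.600, y ≈ 3.196 km (keep extra digits for the depth step; rounded: -45.6, 3.2).
Then from the Station 0 sphere: z² = 131.07² − (x − 79.1)² − (y − 10.5)² with x = -45.600, y = 3.196, so z ≈ 39.698 ≈ 39.7 km.
Check against Station 3 (with the unrounded solution): distance 160.01 ≈ 160.01 km. ✓

x ≈ -45.6 km, y ≈ 3.2 km, depth ≈ 39.7 km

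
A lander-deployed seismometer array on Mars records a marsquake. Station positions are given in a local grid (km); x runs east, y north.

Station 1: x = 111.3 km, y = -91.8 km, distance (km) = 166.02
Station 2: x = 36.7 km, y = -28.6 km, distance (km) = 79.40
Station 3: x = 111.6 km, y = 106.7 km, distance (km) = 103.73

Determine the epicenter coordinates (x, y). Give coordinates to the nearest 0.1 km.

(24.8, 49.9)

Circle about each station: (x − 111.3)² + (y + 91.8)² = 166.02²; (x − 36.7)² + (y + 28.6)² = 79.40²; (x − 111.6)² + (y − 106.7)² = 103.73².
Subtracting the Station 1 equation from the Station 2 and Station 3 equations removes the quadratic terms:
-149.2 x + 126.4 y = 2608.20
0.6 x + 397.0 y = 19827.25
Solving the 2×2 system: x ≈ 24.8, y ≈ 49.9 km.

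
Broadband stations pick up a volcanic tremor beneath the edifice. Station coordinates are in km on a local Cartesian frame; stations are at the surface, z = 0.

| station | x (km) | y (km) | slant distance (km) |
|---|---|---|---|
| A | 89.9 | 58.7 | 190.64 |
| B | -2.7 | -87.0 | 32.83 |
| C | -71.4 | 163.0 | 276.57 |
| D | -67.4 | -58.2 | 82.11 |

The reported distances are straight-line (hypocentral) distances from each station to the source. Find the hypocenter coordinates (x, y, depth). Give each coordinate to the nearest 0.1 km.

(-5.3, -104.1, 27.9)

Each station gives a sphere (x−x_i)² + (y−y_i)² + z² = d_i² (stations at z=0).
Subtracting the A sphere from B and C: z² cancels, leaving linear equations in x and y:
-185.2 x − 291.4 y = 31314.39
-322.6 x + 208.6 y = -20008.10
Solving: x ≈ -5.291, y ≈ -104.099 km (keep extra digits for the depth step; rounded: -5.3, -104.1).
Then from the A sphere: z² = 190.64² − (x − 89.9)² − (y − 58.7)² with x = -5.291, y = -104.099, so z ≈ 27.906 ≈ 27.9 km.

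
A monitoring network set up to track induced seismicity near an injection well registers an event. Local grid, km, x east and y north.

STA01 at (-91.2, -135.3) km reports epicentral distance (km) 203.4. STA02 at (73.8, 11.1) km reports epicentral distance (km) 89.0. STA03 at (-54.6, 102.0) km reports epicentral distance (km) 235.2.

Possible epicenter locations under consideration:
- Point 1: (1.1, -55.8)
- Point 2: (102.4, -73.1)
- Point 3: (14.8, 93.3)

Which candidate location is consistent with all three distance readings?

Point 2

For each candidate, compare |candidate − station| to the reported distance:
Point 1: residuals STA01 81.6, STA02 9.8, STA03 67.9 → max 81.6 km
Point 2: residuals STA01 0.1, STA02 0.1, STA03 0.0 → max 0.1 km
Point 3: residuals STA01 48.6, STA02 12.2, STA03 165.3 → max 165.3 km
Only Point 2 has all residuals ≈ 0.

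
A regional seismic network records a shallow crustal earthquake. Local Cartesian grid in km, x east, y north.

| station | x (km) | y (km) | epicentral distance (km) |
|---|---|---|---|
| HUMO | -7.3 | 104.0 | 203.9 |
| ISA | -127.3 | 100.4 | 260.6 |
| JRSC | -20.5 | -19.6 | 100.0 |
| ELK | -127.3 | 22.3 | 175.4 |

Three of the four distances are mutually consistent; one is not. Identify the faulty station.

ELK

Solve using three stations at a time. Using HUMO, ISA, JRSC (subtract circle equations pairwise → linear system) gives (x, y) ≈ (48.3, -92.2).
Distances from that point to each station vs reported:
  HUMO: calculated 203.9 vs reported 203.9 → residual 0.0 km
  ISA: calculated 260.6 vs reported 260.6 → residual 0.0 km
  JRSC: calculated 100.0 vs reported 100.0 → residual 0.0 km
  ELK: calculated 209.6 vs reported 175.4 → residual 34.2 km
HUMO, ISA, JRSC are mutually consistent (residuals ≈ 0); ELK is off by 34.2 km.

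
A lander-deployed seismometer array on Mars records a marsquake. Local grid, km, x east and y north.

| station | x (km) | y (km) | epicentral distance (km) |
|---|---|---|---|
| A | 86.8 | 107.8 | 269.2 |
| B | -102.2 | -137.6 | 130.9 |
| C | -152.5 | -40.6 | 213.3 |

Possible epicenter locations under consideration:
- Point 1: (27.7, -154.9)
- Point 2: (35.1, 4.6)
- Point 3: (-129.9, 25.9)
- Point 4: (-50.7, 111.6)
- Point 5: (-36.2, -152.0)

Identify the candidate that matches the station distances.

For each candidate, compare |candidate − station| to the reported distance:
Point 1: residuals A 0.1, B 0.1, C 0.1 → max 0.1 km
Point 2: residuals A 153.8, B 66.8, C 20.3 → max 153.8 km
Point 3: residuals A 37.5, B 34.9, C 143.1 → max 143.1 km
Point 4: residuals A 131.6, B 123.6, C 30.2 → max 131.6 km
Point 5: residuals A 18.2, B 63.3, C 52.3 → max 63.3 km
Only Point 1 has all residuals ≈ 0.

Point 1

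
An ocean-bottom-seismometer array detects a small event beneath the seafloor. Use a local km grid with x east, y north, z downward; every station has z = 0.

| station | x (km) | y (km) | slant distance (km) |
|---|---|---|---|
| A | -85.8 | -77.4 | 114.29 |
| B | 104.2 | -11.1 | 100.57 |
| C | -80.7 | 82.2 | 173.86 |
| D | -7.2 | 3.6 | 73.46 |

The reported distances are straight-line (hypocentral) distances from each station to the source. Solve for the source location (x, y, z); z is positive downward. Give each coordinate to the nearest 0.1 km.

Each station gives a sphere (x−x_i)² + (y−y_i)² + z² = d_i² (stations at z=0).
Subtracting the A sphere from B and C: z² cancels, leaving linear equations in x and y:
380.0 x + 132.6 y = 576.33
10.2 x + 319.2 y = -17248.17
Solving: x ≈ 20.602, y ≈ -54.694 km (keep extra digits for the depth step; rounded: 20.6, -54.7).
Then from the A sphere: z² = 114.29² − (x + 85.8)² − (y + 77.4)² with x = 20.602, y = -54.694, so z ≈ 35.004 ≈ 35.0 km.

x ≈ 20.6 km, y ≈ -54.7 km, depth ≈ 35.0 km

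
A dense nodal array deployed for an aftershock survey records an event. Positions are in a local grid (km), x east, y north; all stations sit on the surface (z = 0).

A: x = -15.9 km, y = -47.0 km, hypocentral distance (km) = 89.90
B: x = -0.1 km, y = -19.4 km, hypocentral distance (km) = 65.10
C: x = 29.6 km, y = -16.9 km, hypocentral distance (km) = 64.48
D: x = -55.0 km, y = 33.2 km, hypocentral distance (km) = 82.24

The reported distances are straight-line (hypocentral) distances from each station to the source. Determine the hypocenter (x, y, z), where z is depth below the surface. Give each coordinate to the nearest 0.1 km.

Each station gives a sphere (x−x_i)² + (y−y_i)² + z² = d_i² (stations at z=0).
Subtracting the A sphere from B and C: z² cancels, leaving linear equations in x and y:
31.6 x + 55.2 y = 1758.56
91.0 x + 60.2 y = 2624.30
Solving: x ≈ 12.495, y ≈ 24.705 km (keep extra digits for the depth step; rounded: 12.5, 24.7).
Then from the A sphere: z² = 89.90² − (x + 15.9)² − (y + 47.0)² with x = 12.495, y = 24.705, so z ≈ 46.197 ≈ 46.2 km.
Check against D (with the unrounded solution): distance 82.23 ≈ 82.24 km. ✓

x ≈ 12.5 km, y ≈ 24.7 km, depth ≈ 46.2 km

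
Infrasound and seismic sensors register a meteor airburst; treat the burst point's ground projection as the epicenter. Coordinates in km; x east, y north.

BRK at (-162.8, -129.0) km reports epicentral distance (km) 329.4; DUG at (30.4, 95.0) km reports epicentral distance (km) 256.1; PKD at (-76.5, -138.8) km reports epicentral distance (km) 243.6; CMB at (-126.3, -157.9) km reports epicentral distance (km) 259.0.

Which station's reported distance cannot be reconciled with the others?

CMB

Solve using three stations at a time. Using BRK, DUG, PKD (subtract circle equations pairwise → linear system) gives (x, y) ≈ (166.5, -121.9).
Distances from that point to each station vs reported:
  BRK: calculated 329.4 vs reported 329.4 → residual 0.0 km
  DUG: calculated 256.1 vs reported 256.1 → residual 0.0 km
  PKD: calculated 243.6 vs reported 243.6 → residual 0.0 km
  CMB: calculated 295.0 vs reported 259.0 → residual 36.0 km
BRK, DUG, PKD are mutually consistent (residuals ≈ 0); CMB is off by 36.0 km.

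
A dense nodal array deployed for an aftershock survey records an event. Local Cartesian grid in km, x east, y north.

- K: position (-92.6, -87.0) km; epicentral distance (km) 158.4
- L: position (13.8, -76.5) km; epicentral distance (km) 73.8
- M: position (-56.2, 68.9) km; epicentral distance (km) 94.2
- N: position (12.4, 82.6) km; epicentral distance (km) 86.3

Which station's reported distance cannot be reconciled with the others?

K

Solve using three stations at a time. Using L, M, N (subtract circle equations pairwise → linear system) gives (x, y) ≈ (4.3, -3.3).
Distances from that point to each station vs reported:
  K: calculated 128.0 vs reported 158.4 → residual 30.4 km
  L: calculated 73.8 vs reported 73.8 → residual 0.0 km
  M: calculated 94.2 vs reported 94.2 → residual 0.0 km
  N: calculated 86.3 vs reported 86.3 → residual 0.0 km
L, M, N are mutually consistent (residuals ≈ 0); K is off by 30.4 km.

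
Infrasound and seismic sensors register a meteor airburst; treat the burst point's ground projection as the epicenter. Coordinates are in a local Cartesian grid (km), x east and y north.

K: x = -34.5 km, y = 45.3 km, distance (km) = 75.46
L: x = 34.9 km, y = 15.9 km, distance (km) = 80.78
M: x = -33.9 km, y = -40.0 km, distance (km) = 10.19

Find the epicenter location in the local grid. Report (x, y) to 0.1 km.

(-31.5, -30.1)

Circle about each station: (x + 34.5)² + (y − 45.3)² = 75.46²; (x − 34.9)² + (y − 15.9)² = 80.78²; (x + 33.9)² + (y + 40.0)² = 10.19².
Subtracting the K equation from the L and M equations removes the quadratic terms:
138.8 x − 58.8 y = -2602.72
1.2 x − 170.6 y = 5097.25
Solving the 2×2 system: x ≈ -31.5, y ≈ -30.1 km.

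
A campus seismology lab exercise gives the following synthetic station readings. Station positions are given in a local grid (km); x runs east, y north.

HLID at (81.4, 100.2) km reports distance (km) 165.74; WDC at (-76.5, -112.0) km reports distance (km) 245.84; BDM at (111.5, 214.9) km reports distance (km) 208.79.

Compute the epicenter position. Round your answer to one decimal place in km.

Circle about each station: (x − 81.4)² + (y − 100.2)² = 165.74²; (x + 76.5)² + (y + 112.0)² = 245.84²; (x − 111.5)² + (y − 214.9)² = 208.79².
Subtracting the HLID equation from the WDC and BDM equations removes the quadratic terms:
-315.8 x − 424.4 y = -31237.31
60.2 x + 229.4 y = 25824.74
Solving the 2×2 system: x ≈ -80.9, y ≈ 133.8 km.
Check against HLID (with the unrounded x, y): √((x − 81.4)²+(y − 100.2)²) = 165.75 ≈ 165.74 km. ✓

x ≈ -80.9 km, y ≈ 133.8 km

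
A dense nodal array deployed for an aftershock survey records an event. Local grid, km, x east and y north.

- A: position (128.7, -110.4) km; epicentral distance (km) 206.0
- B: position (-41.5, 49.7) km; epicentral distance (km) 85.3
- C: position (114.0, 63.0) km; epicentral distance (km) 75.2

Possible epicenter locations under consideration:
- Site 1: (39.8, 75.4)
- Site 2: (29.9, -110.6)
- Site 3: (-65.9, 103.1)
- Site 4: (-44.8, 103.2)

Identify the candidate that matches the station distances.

Site 1

For each candidate, compare |candidate − station| to the reported distance:
Site 1: residuals A 0.0, B 0.0, C 0.0 → max 0.0 km
Site 2: residuals A 107.2, B 90.2, C 117.7 → max 117.7 km
Site 3: residuals A 82.9, B 26.6, C 109.1 → max 109.1 km
Site 4: residuals A 69.2, B 31.7, C 88.6 → max 88.6 km
Only Site 1 has all residuals ≈ 0.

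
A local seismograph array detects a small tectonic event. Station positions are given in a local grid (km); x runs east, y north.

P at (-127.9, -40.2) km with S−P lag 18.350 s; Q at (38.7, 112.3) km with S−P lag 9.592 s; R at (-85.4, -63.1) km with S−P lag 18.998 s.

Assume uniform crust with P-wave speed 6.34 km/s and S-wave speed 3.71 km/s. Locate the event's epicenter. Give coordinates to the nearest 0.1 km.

x ≈ -46.5 km, y ≈ 102.3 km

Distance from S−P lag: d = Δt · v_P v_S / (v_P − v_S) = Δt · (6.34·3.71)/(6.34−3.71) ≈ 8.9435·Δt.
So d_P = 164.11, d_Q = 85.79, d_R = 169.91 km.
Circle about each station: (x + 127.9)² + (y + 40.2)² = 164.11²; (x − 38.7)² + (y − 112.3)² = 85.79²; (x + 85.4)² + (y + 63.1)² = 169.91².
Subtracting pairs of circle equations eliminates x²+y² and gives linear equations (the radical axes):
333.2 x + 305.0 y = 15706.70
85.0 x − 45.8 y = -8637.00
Solving the 2×2 system: x ≈ -46.5, y ≈ 102.3 km.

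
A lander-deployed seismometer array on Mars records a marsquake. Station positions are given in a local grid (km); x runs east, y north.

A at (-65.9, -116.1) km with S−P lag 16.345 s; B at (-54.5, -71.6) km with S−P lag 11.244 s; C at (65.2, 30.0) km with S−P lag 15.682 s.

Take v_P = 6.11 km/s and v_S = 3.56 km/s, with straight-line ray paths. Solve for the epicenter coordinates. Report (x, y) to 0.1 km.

-68.4 km east, 23.3 km north

Distance from S−P lag: d = Δt · v_P v_S / (v_P − v_S) = Δt · (6.11·3.56)/(6.11−3.56) ≈ 8.5300·Δt.
So d_A = 139.42, d_B = 95.91, d_C = 133.77 km.
Circle about each station: (x + 65.9)² + (y + 116.1)² = 139.42²; (x + 54.5)² + (y + 71.6)² = 95.91²; (x − 65.2)² + (y − 30.0)² = 133.77².
Subtracting pairs of circle equations eliminates x²+y² and gives linear equations (the radical axes):
22.8 x + 89.0 y = 514.00
262.2 x + 292.2 y = -11127.46
Solving the 2×2 system: x ≈ -68.4, y ≈ 23.3 km.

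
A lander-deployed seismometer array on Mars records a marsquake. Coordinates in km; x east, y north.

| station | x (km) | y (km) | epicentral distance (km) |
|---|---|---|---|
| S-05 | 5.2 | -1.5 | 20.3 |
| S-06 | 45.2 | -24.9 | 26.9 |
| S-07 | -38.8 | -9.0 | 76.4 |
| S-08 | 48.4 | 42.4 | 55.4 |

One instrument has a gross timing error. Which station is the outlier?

S-07

Solve using three stations at a time. Using S-05, S-06, S-08 (subtract circle equations pairwise → linear system) gives (x, y) ≈ (24.6, -7.6).
Distances from that point to each station vs reported:
  S-05: calculated 20.3 vs reported 20.3 → residual 0.0 km
  S-06: calculated 26.9 vs reported 26.9 → residual 0.0 km
  S-07: calculated 63.4 vs reported 76.4 → residual 13.0 km
  S-08: calculated 55.4 vs reported 55.4 → residual 0.0 km
S-05, S-06, S-08 are mutually consistent (residuals ≈ 0); S-07 is off by 13.0 km.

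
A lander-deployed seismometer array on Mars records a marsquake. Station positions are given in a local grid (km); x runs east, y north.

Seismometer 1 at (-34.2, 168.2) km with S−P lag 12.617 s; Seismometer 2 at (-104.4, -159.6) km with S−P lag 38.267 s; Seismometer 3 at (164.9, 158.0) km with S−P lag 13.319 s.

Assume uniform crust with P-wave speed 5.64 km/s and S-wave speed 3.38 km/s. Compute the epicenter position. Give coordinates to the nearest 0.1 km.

59.8 km east, 118.3 km north

Distance from S−P lag: d = Δt · v_P v_S / (v_P − v_S) = Δt · (5.64·3.38)/(5.64−3.38) ≈ 8.4350·Δt.
So d_Seismometer 1 = 106.42, d_Seismometer 2 = 322.78, d_Seismometer 3 = 112.35 km.
Circle about each station: (x + 34.2)² + (y − 168.2)² = 106.42²; (x + 104.4)² + (y + 159.6)² = 322.78²; (x − 164.9)² + (y − 158.0)² = 112.35².
Subtracting the Seismometer 1 equation from the Seismometer 2 and Seismometer 3 equations removes the quadratic terms:
-140.4 x − 655.6 y = -85951.07
398.2 x − 20.4 y = 21397.82
Solving the 2×2 system: x ≈ 59.8, y ≈ 118.3 km.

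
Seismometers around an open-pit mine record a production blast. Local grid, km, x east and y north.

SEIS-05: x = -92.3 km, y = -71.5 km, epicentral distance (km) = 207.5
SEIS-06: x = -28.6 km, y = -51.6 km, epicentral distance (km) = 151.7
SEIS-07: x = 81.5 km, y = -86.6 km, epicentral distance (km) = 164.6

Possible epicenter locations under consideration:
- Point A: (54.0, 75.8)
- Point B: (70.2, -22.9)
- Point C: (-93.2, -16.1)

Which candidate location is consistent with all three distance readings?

Point A

For each candidate, compare |candidate − station| to the reported distance:
Point A: residuals SEIS-05 0.1, SEIS-06 0.1, SEIS-07 0.1 → max 0.1 km
Point B: residuals SEIS-05 37.9, SEIS-06 48.8, SEIS-07 99.9 → max 99.9 km
Point C: residuals SEIS-05 152.1, SEIS-06 78.0, SEIS-07 23.8 → max 152.1 km
Only Point A has all residuals ≈ 0.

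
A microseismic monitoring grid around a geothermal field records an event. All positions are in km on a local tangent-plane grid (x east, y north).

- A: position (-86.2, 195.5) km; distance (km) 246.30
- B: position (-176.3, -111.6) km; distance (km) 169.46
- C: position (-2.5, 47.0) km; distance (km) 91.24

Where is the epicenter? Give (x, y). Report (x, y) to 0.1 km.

Circle about each station: (x + 86.2)² + (y − 195.5)² = 246.30²; (x + 176.3)² + (y + 111.6)² = 169.46²; (x + 2.5)² + (y − 47.0)² = 91.24².
Subtracting pairs of circle equations eliminates x²+y² and gives linear equations (the radical axes):
-180.2 x − 614.2 y = 29832.56
167.4 x − 297.0 y = 8903.51
Solving the 2×2 system: x ≈ -21.7, y ≈ -42.2 km.

(-21.7, -42.2)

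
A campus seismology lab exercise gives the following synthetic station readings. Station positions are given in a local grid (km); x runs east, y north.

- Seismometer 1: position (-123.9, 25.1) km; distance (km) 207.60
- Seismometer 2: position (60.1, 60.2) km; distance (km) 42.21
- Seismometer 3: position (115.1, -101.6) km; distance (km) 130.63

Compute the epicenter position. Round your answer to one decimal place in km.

Circle about each station: (x + 123.9)² + (y − 25.1)² = 207.60²; (x − 60.1)² + (y − 60.2)² = 42.21²; (x − 115.1)² + (y + 101.6)² = 130.63².
Subtracting the Seismometer 1 equation from the Seismometer 2 and Seismometer 3 equations removes the quadratic terms:
368.0 x + 70.2 y = 32570.91
478.0 x − 253.4 y = 33622.91
Solving the 2×2 system: x ≈ 83.7, y ≈ 25.2 km.

x ≈ 83.7 km, y ≈ 25.2 km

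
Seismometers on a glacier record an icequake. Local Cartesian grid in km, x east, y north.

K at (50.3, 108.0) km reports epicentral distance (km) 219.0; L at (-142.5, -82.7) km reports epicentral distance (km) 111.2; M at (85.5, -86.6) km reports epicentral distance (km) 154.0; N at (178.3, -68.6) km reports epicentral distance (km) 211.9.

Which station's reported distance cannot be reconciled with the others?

M

Solve using three stations at a time. Using K, L, N (subtract circle equations pairwise → linear system) gives (x, y) ≈ (-32.0, -95.0).
Distances from that point to each station vs reported:
  K: calculated 219.0 vs reported 219.0 → residual 0.0 km
  L: calculated 111.2 vs reported 111.2 → residual 0.0 km
  M: calculated 117.8 vs reported 154.0 → residual 36.2 km
  N: calculated 211.9 vs reported 211.9 → residual 0.0 km
K, L, N are mutually consistent (residuals ≈ 0); M is off by 36.2 km.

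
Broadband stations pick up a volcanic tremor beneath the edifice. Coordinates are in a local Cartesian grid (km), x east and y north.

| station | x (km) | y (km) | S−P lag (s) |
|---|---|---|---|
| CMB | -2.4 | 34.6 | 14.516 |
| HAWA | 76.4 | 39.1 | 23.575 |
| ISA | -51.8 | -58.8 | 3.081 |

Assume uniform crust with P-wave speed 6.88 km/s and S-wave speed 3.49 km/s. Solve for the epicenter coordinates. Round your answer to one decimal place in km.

(-68.2, -44.4)

Distance from S−P lag: d = Δt · v_P v_S / (v_P − v_S) = Δt · (6.88·3.49)/(6.88−3.49) ≈ 7.0829·Δt.
So d_CMB = 102.82, d_HAWA = 166.98, d_ISA = 21.82 km.
Circle about each station: (x + 2.4)² + (y − 34.6)² = 102.82²; (x − 76.4)² + (y − 39.1)² = 166.98²; (x + 51.8)² + (y + 58.8)² = 21.82².
Subtracting the CMB equation from the HAWA and ISA equations removes the quadratic terms:
157.6 x + 9.0 y = -11147.52
-98.8 x − 186.8 y = 15033.60
Solving the 2×2 system: x ≈ -68.2, y ≈ -44.4 km.
Check against CMB (with the unrounded x, y): √((x + 2.4)²+(y − 34.6)²) = 102.82 ≈ 102.82 km. ✓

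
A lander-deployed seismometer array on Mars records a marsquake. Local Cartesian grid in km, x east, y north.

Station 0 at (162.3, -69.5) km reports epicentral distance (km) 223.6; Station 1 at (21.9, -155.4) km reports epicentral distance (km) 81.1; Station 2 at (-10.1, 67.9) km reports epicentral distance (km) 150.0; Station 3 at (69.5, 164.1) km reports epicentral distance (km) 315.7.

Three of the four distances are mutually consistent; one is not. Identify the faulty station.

Station 2

Solve using three stations at a time. Using Station 0, Station 1, Station 3 (subtract circle equations pairwise → linear system) gives (x, y) ≈ (-53.9, -126.5).
Distances from that point to each station vs reported:
  Station 0: calculated 223.6 vs reported 223.6 → residual 0.0 km
  Station 1: calculated 81.2 vs reported 81.1 → residual 0.1 km
  Station 2: calculated 199.3 vs reported 150.0 → residual 49.3 km
  Station 3: calculated 315.7 vs reported 315.7 → residual 0.0 km
Station 0, Station 1, Station 3 are mutually consistent (residuals ≈ 0); Station 2 is off by 49.3 km.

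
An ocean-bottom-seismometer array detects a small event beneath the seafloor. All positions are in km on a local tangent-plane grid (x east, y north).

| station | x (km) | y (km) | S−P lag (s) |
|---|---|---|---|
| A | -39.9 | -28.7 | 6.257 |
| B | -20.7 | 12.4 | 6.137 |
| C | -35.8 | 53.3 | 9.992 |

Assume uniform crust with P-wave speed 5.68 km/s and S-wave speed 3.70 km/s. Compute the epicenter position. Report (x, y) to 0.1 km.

Distance from S−P lag: d = Δt · v_P v_S / (v_P − v_S) = Δt · (5.68·3.70)/(5.68−3.70) ≈ 10.6141·Δt.
So d_A = 66.41, d_B = 65.14, d_C = 106.06 km.
Circle about each station: (x + 39.9)² + (y + 28.7)² = 66.41²; (x + 20.7)² + (y − 12.4)² = 65.14²; (x + 35.8)² + (y − 53.3)² = 106.06².
Subtracting pairs of circle equations eliminates x²+y² and gives linear equations (the radical axes):
38.4 x + 82.2 y = -1666.38
8.2 x + 164.0 y = -5131.61
Solving the 2×2 system: x ≈ 26.4, y ≈ -32.6 km.
Check against A (with the unrounded x, y): √((x + 39.9)²+(y + 28.7)²) = 66.43 ≈ 66.41 km. ✓

26.4 km east, -32.6 km north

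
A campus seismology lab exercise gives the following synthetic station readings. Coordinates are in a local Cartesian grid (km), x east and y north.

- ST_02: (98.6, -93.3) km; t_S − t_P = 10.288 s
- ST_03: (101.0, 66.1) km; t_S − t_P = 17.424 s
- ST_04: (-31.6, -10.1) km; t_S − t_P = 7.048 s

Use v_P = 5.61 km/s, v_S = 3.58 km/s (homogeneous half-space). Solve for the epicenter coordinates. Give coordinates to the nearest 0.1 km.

Distance from S−P lag: d = Δt · v_P v_S / (v_P − v_S) = Δt · (5.61·3.58)/(5.61−3.58) ≈ 9.8935·Δt.
So d_ST_02 = 101.78, d_ST_03 = 172.38, d_ST_04 = 69.73 km.
Circle about each station: (x − 98.6)² + (y + 93.3)² = 101.78²; (x − 101.0)² + (y − 66.1)² = 172.38²; (x + 31.6)² + (y + 10.1)² = 69.73².
Subtracting the ST_02 equation from the ST_03 and ST_04 equations removes the quadratic terms:
4.8 x + 318.8 y = -23212.34
-260.4 x + 166.4 y = -11829.38
Solving the 2×2 system: x ≈ -1.1, y ≈ -72.8 km.

(-1.1, -72.8)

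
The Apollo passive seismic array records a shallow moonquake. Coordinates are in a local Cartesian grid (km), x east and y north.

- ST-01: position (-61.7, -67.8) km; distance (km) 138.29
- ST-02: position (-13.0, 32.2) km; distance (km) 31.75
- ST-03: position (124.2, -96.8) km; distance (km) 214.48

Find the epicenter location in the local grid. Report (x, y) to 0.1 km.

Circle about each station: (x + 61.7)² + (y + 67.8)² = 138.29²; (x + 13.0)² + (y − 32.2)² = 31.75²; (x − 124.2)² + (y + 96.8)² = 214.48².
Subtracting pairs of circle equations eliminates x²+y² and gives linear equations (the radical axes):
97.4 x + 200.0 y = 10918.17
371.8 x − 58.0 y = -10485.40
Solving the 2×2 system: x ≈ -18.3, y ≈ 63.5 km.

x ≈ -18.3 km, y ≈ 63.5 km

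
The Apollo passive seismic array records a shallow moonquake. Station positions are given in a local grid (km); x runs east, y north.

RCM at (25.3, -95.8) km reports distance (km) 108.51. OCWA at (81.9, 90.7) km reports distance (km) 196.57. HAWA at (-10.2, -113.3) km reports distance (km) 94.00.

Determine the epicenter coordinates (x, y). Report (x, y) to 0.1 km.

x ≈ -66.6 km, y ≈ -38.1 km

Circle about each station: (x − 25.3)² + (y + 95.8)² = 108.51²; (x − 81.9)² + (y − 90.7)² = 196.57²; (x + 10.2)² + (y + 113.3)² = 94.00².
Subtracting pairs of circle equations eliminates x²+y² and gives linear equations (the radical axes):
113.2 x + 373.0 y = -21748.97
-71.0 x − 35.0 y = 6061.62
Solving the 2×2 system: x ≈ -66.6, y ≈ -38.1 km.
Check against RCM (with the unrounded x, y): √((x − 25.3)²+(y + 95.8)²) = 108.51 ≈ 108.51 km. ✓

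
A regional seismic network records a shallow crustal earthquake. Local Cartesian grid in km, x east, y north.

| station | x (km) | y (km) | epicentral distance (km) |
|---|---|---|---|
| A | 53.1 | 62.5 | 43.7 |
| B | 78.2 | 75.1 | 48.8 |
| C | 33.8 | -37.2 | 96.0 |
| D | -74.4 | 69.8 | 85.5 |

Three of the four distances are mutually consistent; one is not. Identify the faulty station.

B

Solve using three stations at a time. Using A, C, D (subtract circle equations pairwise → linear system) gives (x, y) ≈ (9.9, 55.8).
Distances from that point to each station vs reported:
  A: calculated 43.7 vs reported 43.7 → residual 0.0 km
  B: calculated 70.9 vs reported 48.8 → residual 22.1 km
  C: calculated 96.0 vs reported 96.0 → residual 0.0 km
  D: calculated 85.5 vs reported 85.5 → residual 0.0 km
A, C, D are mutually consistent (residuals ≈ 0); B is off by 22.1 km.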